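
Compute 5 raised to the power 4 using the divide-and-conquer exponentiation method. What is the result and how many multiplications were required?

Computing 5^4 by squaring (build up from 5^1; each line after the first costs one multiplication):

5^1 = 5
5^2 = (5^1)^2 = 5^2 = 25
5^4 = (5^2)^2 = 25^2 = 625

Result: 625
Multiplications needed: 2 (2 lines after 5^1)

5^4 = 625. Using exponentiation by squaring, this requires 2 multiplications. The key idea: if the exponent is even, square the half-power; if odd, multiply by the base once.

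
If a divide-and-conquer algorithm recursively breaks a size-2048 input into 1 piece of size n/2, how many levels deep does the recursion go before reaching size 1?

For divide and conquer with division factor 2:

Problem sizes at each level:
Level 0: 2048
Level 1: 1024
Level 2: 512
Level 3: 256
Level 4: 128
Level 5: 64
Level 6: 32
Level 7: 16
Level 8: 8
Level 9: 4
Level 10: 2
Level 11: 1

The root is level 0 and the size-1 base case is level 11 (the tree spans levels 0 through 11, i.e. 12 levels counting the root), so the depth is the number of divisions: log_2(2048) = 11

The recursion tree depth is log_2(2048) = 11. At each level, the problem size is divided by 2, so it takes 11 divisions to reduce to a base case of size 1. The algorithm makes 1 recursive call at each level.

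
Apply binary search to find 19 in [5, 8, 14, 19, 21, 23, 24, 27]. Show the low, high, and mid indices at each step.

Binary search for 19 in [5, 8, 14, 19, 21, 23, 24, 27]:

lo=0, hi=7, mid=3, arr[mid]=19 -> Found target at index 3!

Binary search finds 19 at index 3 after 1 comparisons. The search repeatedly halves the search space by comparing with the middle element.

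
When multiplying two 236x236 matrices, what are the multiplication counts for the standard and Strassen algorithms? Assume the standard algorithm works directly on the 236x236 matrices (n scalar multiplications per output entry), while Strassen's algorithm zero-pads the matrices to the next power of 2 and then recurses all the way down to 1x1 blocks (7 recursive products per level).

Matrix multiplication for 236x236 matrices:

Strassen's algorithm requires power-of-2 dimensions. Pad 236x236 to 256x256 (next power of 2).

Standard algorithm: 236^3 = 13144256 multiplications
Strassen's algorithm: 7^(log2(256)) = 7^8 = 5764801 multiplications
Savings: 13144256 - 5764801 = 7379455 multiplications

Standard: 13144256 multiplications (236^3). Strassen: 5764801 multiplications (7^8, after padding to 256x256). Strassen reduces 8 recursive multiplications to 7 at each level.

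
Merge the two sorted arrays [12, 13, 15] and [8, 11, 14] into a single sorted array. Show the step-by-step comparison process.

Merging process:

Compare 12 vs 8: take 8 from right. Merged: [8]
Compare 12 vs 11: take 11 from right. Merged: [8, 11]
Compare 12 vs 14: take 12 from left. Merged: [8, 11, 12]
Compare 13 vs 14: take 13 from left. Merged: [8, 11, 12, 13]
Compare 15 vs 14: take 14 from right. Merged: [8, 11, 12, 13, 14]
Append remaining from left: [15]. Merged: [8, 11, 12, 13, 14, 15]

Final merged array: [8, 11, 12, 13, 14, 15]
Total comparisons: 5

The merged array is [8, 11, 12, 13, 14, 15], requiring 5 comparisons. The merge step runs in O(n) time where n is the total number of elements.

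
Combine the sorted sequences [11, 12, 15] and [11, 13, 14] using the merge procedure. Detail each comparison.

Merging process:

Compare 11 vs 11: take 11 from left. Merged: [11]
Compare 12 vs 11: take 11 from right. Merged: [11, 11]
Compare 12 vs 13: take 12 from left. Merged: [11, 11, 12]
Compare 15 vs 13: take 13 from right. Merged: [11, 11, 12, 13]
Compare 15 vs 14: take 14 from right. Merged: [11, 11, 12, 13, 14]
Append remaining from left: [15]. Merged: [11, 11, 12, 13, 14, 15]

Final merged array: [11, 11, 12, 13, 14, 15]
Total comparisons: 5

The merged array is [11, 11, 12, 13, 14, 15], requiring 5 comparisons. The merge step runs in O(n) time where n is the total number of elements.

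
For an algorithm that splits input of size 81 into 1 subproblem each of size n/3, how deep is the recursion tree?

For divide and conquer with division factor 3:

Problem sizes at each level:
Level 0: 81
Level 1: 27
Level 2: 9
Level 3: 3
Level 4: 1

The root is level 0 and the size-1 base case is level 4 (the tree spans levels 0 through 4, i.e. 5 levels counting the root), so the depth is the number of divisions: log_3(81) = 4

The recursion tree depth is log_3(81) = 4. At each level, the problem size is divided by 3, so it takes 4 divisions to reduce to a base case of size 1. The algorithm makes 1 recursive call at each level.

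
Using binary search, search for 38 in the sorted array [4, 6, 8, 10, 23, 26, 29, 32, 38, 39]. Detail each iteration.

Binary search for 38 in [4, 6, 8, 10, 23, 26, 29, 32, 38, 39]:

lo=0, hi=9, mid=4, arr[mid]=23 -> 23 < 38, search right half
lo=5, hi=9, mid=7, arr[mid]=32 -> 32 < 38, search right half
lo=8, hi=9, mid=8, arr[mid]=38 -> Found target at index 8!

Binary search finds 38 at index 8 after 3 comparisons. The search repeatedly halves the search space by comparing with the middle element.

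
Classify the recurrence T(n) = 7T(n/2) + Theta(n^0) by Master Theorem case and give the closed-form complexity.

Master Theorem for T(n) = 7T(n/2) + O(n^0):

a = 7, b = 2, c = 0
log_b(a) = log_2(7) = 2.8074

Case 1: c = 0 < log_2(7) = 2.8074
T(n) = O(n^(log_2 7))

For T(n) = 7T(n/2) + O(n^0): log_2(7) = 2.8074. This is Case 1 of the Master Theorem (c < log_b(a), work dominated by leaves), giving O(n^(log_2 7)).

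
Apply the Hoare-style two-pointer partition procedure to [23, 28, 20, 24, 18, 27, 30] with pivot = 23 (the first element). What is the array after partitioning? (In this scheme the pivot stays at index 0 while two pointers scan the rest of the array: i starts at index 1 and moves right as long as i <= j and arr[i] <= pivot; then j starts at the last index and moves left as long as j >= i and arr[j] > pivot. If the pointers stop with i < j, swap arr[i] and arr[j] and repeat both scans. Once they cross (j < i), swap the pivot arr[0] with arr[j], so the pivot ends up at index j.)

Hoare-style two-pointer partition with pivot = 23:

Initial array: [23, 28, 20, 24, 18, 27, 30]

Pointers start at i = 1, j = 6.
i stops at index 1 (arr[1]=28 > 23), j stops at index 4 (arr[4]=18 <= 23): swap arr[1] and arr[4], array becomes [23, 18, 20, 24, 28, 27, 30]
i ends at 3, j ends at 2: the pointers have crossed (j < i), so scanning stops.

Swap pivot arr[0] with arr[2] to place pivot at position 2: [20, 18, 23, 24, 28, 27, 30]
Pivot position: 2

After partitioning with pivot 23, the array becomes [20, 18, 23, 24, 28, 27, 30]. The pivot is placed at index 2. All elements to the left of the pivot are <= 23, and all elements to the right are > 23.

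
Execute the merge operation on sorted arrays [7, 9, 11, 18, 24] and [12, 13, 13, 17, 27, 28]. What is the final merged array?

Merging process:

Compare 7 vs 12: take 7 from left. Merged: [7]
Compare 9 vs 12: take 9 from left. Merged: [7, 9]
Compare 11 vs 12: take 11 from left. Merged: [7, 9, 11]
Compare 18 vs 12: take 12 from right. Merged: [7, 9, 11, 12]
Compare 18 vs 13: take 13 from right. Merged: [7, 9, 11, 12, 13]
Compare 18 vs 13: take 13 from right. Merged: [7, 9, 11, 12, 13, 13]
Compare 18 vs 17: take 17 from right. Merged: [7, 9, 11, 12, 13, 13, 17]
Compare 18 vs 27: take 18 from left. Merged: [7, 9, 11, 12, 13, 13, 17, 18]
Compare 24 vs 27: take 24 from left. Merged: [7, 9, 11, 12, 13, 13, 17, 18, 24]
Append remaining from right: [27, 28]. Merged: [7, 9, 11, 12, 13, 13, 17, 18, 24, 27, 28]

Final merged array: [7, 9, 11, 12, 13, 13, 17, 18, 24, 27, 28]
Total comparisons: 9

The merged array is [7, 9, 11, 12, 13, 13, 17, 18, 24, 27, 28], requiring 9 comparisons. The merge step runs in O(n) time where n is the total number of elements.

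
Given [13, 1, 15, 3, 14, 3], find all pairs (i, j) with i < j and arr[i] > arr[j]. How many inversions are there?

Finding inversions in [13, 1, 15, 3, 14, 3]:

(0, 1): arr[0]=13 > arr[1]=1
(0, 3): arr[0]=13 > arr[3]=3
(0, 5): arr[0]=13 > arr[5]=3
(2, 3): arr[2]=15 > arr[3]=3
(2, 4): arr[2]=15 > arr[4]=14
(2, 5): arr[2]=15 > arr[5]=3
(4, 5): arr[4]=14 > arr[5]=3

Total inversions: 7

The array has 7 inversion(s): (0,1), (0,3), (0,5), (2,3), (2,4), (2,5), (4,5). Each pair (i,j) satisfies i < j and arr[i] > arr[j].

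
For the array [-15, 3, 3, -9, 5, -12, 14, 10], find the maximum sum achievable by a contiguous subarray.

Using Kadane's algorithm on [-15, 3, 3, -9, 5, -12, 14, 10]:

Scanning through the array:
Position 1 (value 3): max_ending_here = 3, max_so_far = 3
Position 2 (value 3): max_ending_here = 6, max_so_far = 6
Position 3 (value -9): max_ending_here = -3, max_so_far = 6
Position 4 (value 5): max_ending_here = 5, max_so_far = 6
Position 5 (value -12): max_ending_here = -7, max_so_far = 6
Position 6 (value 14): max_ending_here = 14, max_so_far = 14
Position 7 (value 10): max_ending_here = 24, max_so_far = 24

Maximum subarray: [14, 10]
Maximum sum: 24

The maximum subarray is [14, 10] with sum 24. This subarray runs from index 6 to index 7.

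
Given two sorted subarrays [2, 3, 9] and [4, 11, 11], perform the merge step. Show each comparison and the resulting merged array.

Merging process:

Compare 2 vs 4: take 2 from left. Merged: [2]
Compare 3 vs 4: take 3 from left. Merged: [2, 3]
Compare 9 vs 4: take 4 from right. Merged: [2, 3, 4]
Compare 9 vs 11: take 9 from left. Merged: [2, 3, 4, 9]
Append remaining from right: [11, 11]. Merged: [2, 3, 4, 9, 11, 11]

Final merged array: [2, 3, 4, 9, 11, 11]
Total comparisons: 4

The merged array is [2, 3, 4, 9, 11, 11], requiring 4 comparisons. The merge step runs in O(n) time where n is the total number of elements.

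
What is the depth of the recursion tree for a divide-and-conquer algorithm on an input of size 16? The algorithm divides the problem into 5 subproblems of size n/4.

For divide and conquer with division factor 4:

Problem sizes at each level:
Level 0: 16
Level 1: 4
Level 2: 1

The root is level 0 and the size-1 base case is level 2 (the tree spans levels 0 through 2, i.e. 3 levels counting the root), so the depth is the number of divisions: log_4(16) = 2

The recursion tree depth is log_4(16) = 2. At each level, the problem size is divided by 4, so it takes 2 divisions to reduce to a base case of size 1. The algorithm makes 5 recursive calls at each level.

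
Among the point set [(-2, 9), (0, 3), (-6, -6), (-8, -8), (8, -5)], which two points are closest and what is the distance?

Computing all pairwise distances among 5 points:

d((-2, 9), (0, 3)) = 6.3246
d((-2, 9), (-6, -6)) = 15.5242
d((-2, 9), (-8, -8)) = 18.0278
d((-2, 9), (8, -5)) = 17.2047
d((0, 3), (-6, -6)) = 10.8167
d((0, 3), (-8, -8)) = 13.6015
d((0, 3), (8, -5)) = 11.3137
d((-6, -6), (-8, -8)) = 2.8284 <-- minimum
d((-6, -6), (8, -5)) = 14.0357
d((-8, -8), (8, -5)) = 16.2788

Closest pair: (-6, -6) and (-8, -8) with distance 2.8284

The closest pair is (-6, -6) and (-8, -8) with Euclidean distance 2.8284. For 5 points, brute-force pairwise comparison is shown above. For large n, the divide-and-conquer algorithm (sort by x, recurse on halves, check the dividing strip) achieves O(n log n).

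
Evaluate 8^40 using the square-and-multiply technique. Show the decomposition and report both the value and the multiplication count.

Computing 8^40 by squaring (build up from 8^1; each line after the first costs one multiplication):

8^1 = 8
8^2 = (8^1)^2 = 8^2 = 64
8^4 = (8^2)^2 = 64^2 = 4096
8^5 = 8 * 8^4 = 8 * 4096 = 32768
8^10 = (8^5)^2 = 32768^2 = 1073741824
8^20 = (8^10)^2 = 1073741824^2 = 1152921504606846976
8^40 = (8^20)^2 = 1152921504606846976^2 = 1329227995784915872903807060280344576

Result: 1329227995784915872903807060280344576
Multiplications needed: 6 (6 lines after 8^1)

8^40 = 1329227995784915872903807060280344576. Using exponentiation by squaring, this requires 6 multiplications. The key idea: if the exponent is even, square the half-power; if odd, multiply by the base once.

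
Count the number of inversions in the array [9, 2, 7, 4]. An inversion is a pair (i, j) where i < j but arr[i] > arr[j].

Finding inversions in [9, 2, 7, 4]:

(0, 1): arr[0]=9 > arr[1]=2
(0, 2): arr[0]=9 > arr[2]=7
(0, 3): arr[0]=9 > arr[3]=4
(2, 3): arr[2]=7 > arr[3]=4

Total inversions: 4

The array has 4 inversion(s): (0,1), (0,2), (0,3), (2,3). Each pair (i,j) satisfies i < j and arr[i] > arr[j].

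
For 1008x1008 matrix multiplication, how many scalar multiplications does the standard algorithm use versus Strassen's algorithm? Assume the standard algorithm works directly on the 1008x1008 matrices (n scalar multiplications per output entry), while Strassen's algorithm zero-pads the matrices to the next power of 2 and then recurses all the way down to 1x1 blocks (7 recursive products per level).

Matrix multiplication for 1008x1008 matrices:

Strassen's algorithm requires power-of-2 dimensions. Pad 1008x1008 to 1024x1024 (next power of 2).

Standard algorithm: 1008^3 = 1024192512 multiplications
Strassen's algorithm: 7^(log2(1024)) = 7^10 = 282475249 multiplications
Savings: 1024192512 - 282475249 = 741717263 multiplications

Standard: 1024192512 multiplications (1008^3). Strassen: 282475249 multiplications (7^10, after padding to 1024x1024). Strassen reduces 8 recursive multiplications to 7 at each level.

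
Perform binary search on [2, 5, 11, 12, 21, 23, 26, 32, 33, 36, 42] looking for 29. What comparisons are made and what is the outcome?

Binary search for 29 in [2, 5, 11, 12, 21, 23, 26, 32, 33, 36, 42]:

lo=0, hi=10, mid=5, arr[mid]=23 -> 23 < 29, search right half
lo=6, hi=10, mid=8, arr[mid]=33 -> 33 > 29, search left half
lo=6, hi=7, mid=6, arr[mid]=26 -> 26 < 29, search right half
lo=7, hi=7, mid=7, arr[mid]=32 -> 32 > 29, search left half
lo=7 > hi=6, target 29 not found

Binary search determines that 29 is not in the array after 4 comparisons. The search space was exhausted without finding the target.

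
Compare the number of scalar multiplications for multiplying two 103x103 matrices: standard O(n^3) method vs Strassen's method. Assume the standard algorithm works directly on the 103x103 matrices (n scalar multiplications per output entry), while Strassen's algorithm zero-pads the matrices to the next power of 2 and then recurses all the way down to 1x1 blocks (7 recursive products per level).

Matrix multiplication for 103x103 matrices:

Strassen's algorithm requires power-of-2 dimensions. Pad 103x103 to 128x128 (next power of 2).

Standard algorithm: 103^3 = 1092727 multiplications
Strassen's algorithm: 7^(log2(128)) = 7^7 = 823543 multiplications
Savings: 1092727 - 823543 = 269184 multiplications

Standard: 1092727 multiplications (103^3). Strassen: 823543 multiplications (7^7, after padding to 128x128). Strassen reduces 8 recursive multiplications to 7 at each level.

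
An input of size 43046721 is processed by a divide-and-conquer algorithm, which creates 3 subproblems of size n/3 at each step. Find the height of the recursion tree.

For divide and conquer with division factor 3:

Problem sizes at each level:
Level 0: 43046721
Level 1: 14348907
Level 2: 4782969
Level 3: 1594323
Level 4: 531441
Level 5: 177147
Level 6: 59049
Level 7: 19683
Level 8: 6561
Level 9: 2187
Level 10: 729
Level 11: 243
Level 12: 81
Level 13: 27
Level 14: 9
Level 15: 3
Level 16: 1

The root is level 0 and the size-1 base case is level 16 (the tree spans levels 0 through 16, i.e. 17 levels counting the root), so the depth is the number of divisions: log_3(43046721) = 16

The recursion tree depth is log_3(43046721) = 16. At each level, the problem size is divided by 3, so it takes 16 divisions to reduce to a base case of size 1. The algorithm makes 3 recursive calls at each level.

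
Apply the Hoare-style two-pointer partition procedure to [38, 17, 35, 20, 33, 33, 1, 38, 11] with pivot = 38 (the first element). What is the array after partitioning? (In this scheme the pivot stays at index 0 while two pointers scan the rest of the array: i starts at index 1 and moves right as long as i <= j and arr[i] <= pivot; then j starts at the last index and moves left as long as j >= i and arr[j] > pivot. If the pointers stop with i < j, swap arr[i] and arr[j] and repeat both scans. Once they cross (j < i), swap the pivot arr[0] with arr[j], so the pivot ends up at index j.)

Hoare-style two-pointer partition with pivot = 38:

Initial array: [38, 17, 35, 20, 33, 33, 1, 38, 11]

Pointers start at i = 1, j = 8.
i ends at 9, j ends at 8: the pointers have crossed (j < i), so scanning stops.

Swap pivot arr[0] with arr[8] to place pivot at position 8: [11, 17, 35, 20, 33, 33, 1, 38, 38]
Pivot position: 8

After partitioning with pivot 38, the array becomes [11, 17, 35, 20, 33, 33, 1, 38, 38]. The pivot is placed at index 8. All elements to the left of the pivot are <= 38, and all elements to the right are > 38.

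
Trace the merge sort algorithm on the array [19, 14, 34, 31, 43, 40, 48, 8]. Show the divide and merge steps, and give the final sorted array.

Merge sort trace:

Split: [19, 14, 34, 31, 43, 40, 48, 8] -> [19, 14, 34, 31] and [43, 40, 48, 8]
  Split: [19, 14, 34, 31] -> [19, 14] and [34, 31]
    Split: [19, 14] -> [19] and [14]
    Merge: [19] + [14] -> [14, 19]
    Split: [34, 31] -> [34] and [31]
    Merge: [34] + [31] -> [31, 34]
  Merge: [14, 19] + [31, 34] -> [14, 19, 31, 34]
  Split: [43, 40, 48, 8] -> [43, 40] and [48, 8]
    Split: [43, 40] -> [43] and [40]
    Merge: [43] + [40] -> [40, 43]
    Split: [48, 8] -> [48] and [8]
    Merge: [48] + [8] -> [8, 48]
  Merge: [40, 43] + [8, 48] -> [8, 40, 43, 48]
Merge: [14, 19, 31, 34] + [8, 40, 43, 48] -> [8, 14, 19, 31, 34, 40, 43, 48]

Final sorted array: [8, 14, 19, 31, 34, 40, 43, 48]

The merge sort proceeds by recursively splitting the array and merging sorted halves.
After all merges, the sorted array is [8, 14, 19, 31, 34, 40, 43, 48].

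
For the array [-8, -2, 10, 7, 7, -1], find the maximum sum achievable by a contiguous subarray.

Using Kadane's algorithm on [-8, -2, 10, 7, 7, -1]:

Scanning through the array:
Position 1 (value -2): max_ending_here = -2, max_so_far = -2
Position 2 (value 10): max_ending_here = 10, max_so_far = 10
Position 3 (value 7): max_ending_here = 17, max_so_far = 17
Position 4 (value 7): max_ending_here = 24, max_so_far = 24
Position 5 (value -1): max_ending_here = 23, max_so_far = 24

Maximum subarray: [10, 7, 7]
Maximum sum: 24

The maximum subarray is [10, 7, 7] with sum 24. This subarray runs from index 2 to index 4.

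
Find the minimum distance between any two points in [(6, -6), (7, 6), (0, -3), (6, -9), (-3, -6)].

Computing all pairwise distances among 5 points:

d((6, -6), (7, 6)) = 12.0416
d((6, -6), (0, -3)) = 6.7082
d((6, -6), (6, -9)) = 3.0 <-- minimum
d((6, -6), (-3, -6)) = 9.0
d((7, 6), (0, -3)) = 11.4018
d((7, 6), (6, -9)) = 15.0333
d((7, 6), (-3, -6)) = 15.6205
d((0, -3), (6, -9)) = 8.4853
d((0, -3), (-3, -6)) = 4.2426
d((6, -9), (-3, -6)) = 9.4868

Closest pair: (6, -6) and (6, -9) with distance 3.0

The closest pair is (6, -6) and (6, -9) with Euclidean distance 3.0. For 5 points, brute-force pairwise comparison is shown above. For large n, the divide-and-conquer algorithm (sort by x, recurse on halves, check the dividing strip) achieves O(n log n).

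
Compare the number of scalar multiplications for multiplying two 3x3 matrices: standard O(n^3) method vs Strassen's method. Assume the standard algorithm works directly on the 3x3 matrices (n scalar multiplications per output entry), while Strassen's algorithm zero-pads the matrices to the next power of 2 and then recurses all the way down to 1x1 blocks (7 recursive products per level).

Matrix multiplication for 3x3 matrices:

Strassen's algorithm requires power-of-2 dimensions. Pad 3x3 to 4x4 (next power of 2).

Standard algorithm: 3^3 = 27 multiplications
Strassen's algorithm: 7^(log2(4)) = 7^2 = 49 multiplications
Difference: 27 - 49 = -22 (Strassen uses MORE here due to padding overhead — for small or just-over-power-of-2 n, padding can outweigh the per-level savings)

Standard: 27 multiplications (3^3). Strassen: 49 multiplications (7^2, after padding to 4x4). Strassen reduces 8 recursive multiplications to 7 at each level.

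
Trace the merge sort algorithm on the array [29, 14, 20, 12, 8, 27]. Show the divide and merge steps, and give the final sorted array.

Merge sort trace:

Split: [29, 14, 20, 12, 8, 27] -> [29, 14, 20] and [12, 8, 27]
  Split: [29, 14, 20] -> [29] and [14, 20]
    Split: [14, 20] -> [14] and [20]
    Merge: [14] + [20] -> [14, 20]
  Merge: [29] + [14, 20] -> [14, 20, 29]
  Split: [12, 8, 27] -> [12] and [8, 27]
    Split: [8, 27] -> [8] and [27]
    Merge: [8] + [27] -> [8, 27]
  Merge: [12] + [8, 27] -> [8, 12, 27]
Merge: [14, 20, 29] + [8, 12, 27] -> [8, 12, 14, 20, 27, 29]

Final sorted array: [8, 12, 14, 20, 27, 29]

The merge sort proceeds by recursively splitting the array and merging sorted halves.
After all merges, the sorted array is [8, 12, 14, 20, 27, 29].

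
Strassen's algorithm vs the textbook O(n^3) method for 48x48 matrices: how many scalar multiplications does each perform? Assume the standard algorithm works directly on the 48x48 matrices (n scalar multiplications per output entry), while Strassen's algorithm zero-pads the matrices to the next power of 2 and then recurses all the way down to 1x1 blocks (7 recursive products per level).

Matrix multiplication for 48x48 matrices:

Strassen's algorithm requires power-of-2 dimensions. Pad 48x48 to 64x64 (next power of 2).

Standard algorithm: 48^3 = 110592 multiplications
Strassen's algorithm: 7^(log2(64)) = 7^6 = 117649 multiplications
Difference: 110592 - 117649 = -7057 (Strassen uses MORE here due to padding overhead — for small or just-over-power-of-2 n, padding can outweigh the per-level savings)

Standard: 110592 multiplications (48^3). Strassen: 117649 multiplications (7^6, after padding to 64x64). Strassen reduces 8 recursive multiplications to 7 at each level.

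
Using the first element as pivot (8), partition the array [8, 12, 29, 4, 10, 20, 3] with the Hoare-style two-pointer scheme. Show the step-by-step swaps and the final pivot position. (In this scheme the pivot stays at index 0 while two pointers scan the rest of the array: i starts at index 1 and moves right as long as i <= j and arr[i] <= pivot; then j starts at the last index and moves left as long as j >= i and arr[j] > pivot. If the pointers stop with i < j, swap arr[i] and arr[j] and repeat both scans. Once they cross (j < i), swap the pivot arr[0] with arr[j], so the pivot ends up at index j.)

Hoare-style two-pointer partition with pivot = 8:

Initial array: [8, 12, 29, 4, 10, 20, 3]

Pointers start at i = 1, j = 6.
i stops at index 1 (arr[1]=12 > 8), j stops at index 6 (arr[6]=3 <= 8): swap arr[1] and arr[6], array becomes [8, 3, 29, 4, 10, 20, 12]
i stops at index 2 (arr[2]=29 > 8), j stops at index 3 (arr[3]=4 <= 8): swap arr[2] and arr[3], array becomes [8, 3, 4, 29, 10, 20, 12]
i ends at 3, j ends at 2: the pointers have crossed (j < i), so scanning stops.

Swap pivot arr[0] with arr[2] to place pivot at position 2: [4, 3, 8, 29, 10, 20, 12]
Pivot position: 2

After partitioning with pivot 8, the array becomes [4, 3, 8, 29, 10, 20, 12]. The pivot is placed at index 2. All elements to the left of the pivot are <= 8, and all elements to the right are > 8.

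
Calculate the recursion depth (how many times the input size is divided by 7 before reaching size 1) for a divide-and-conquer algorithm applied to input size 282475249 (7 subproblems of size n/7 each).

For divide and conquer with division factor 7:

Problem sizes at each level:
Level 0: 282475249
Level 1: 40353607
Level 2: 5764801
Level 3: 823543
Level 4: 117649
Level 5: 16807
Level 6: 2401
Level 7: 343
Level 8: 49
Level 9: 7
Level 10: 1

The root is level 0 and the size-1 base case is level 10 (the tree spans levels 0 through 10, i.e. 11 levels counting the root), so the depth is the number of divisions: log_7(282475249) = 10

The recursion tree depth is log_7(282475249) = 10. At each level, the problem size is divided by 7, so it takes 10 divisions to reduce to a base case of size 1. The algorithm makes 7 recursive calls at each level.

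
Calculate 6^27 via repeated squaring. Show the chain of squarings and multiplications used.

Computing 6^27 by squaring (build up from 6^1; each line after the first costs one multiplication):

6^1 = 6
6^2 = (6^1)^2 = 6^2 = 36
6^3 = 6 * 6^2 = 6 * 36 = 216
6^6 = (6^3)^2 = 216^2 = 46656
6^12 = (6^6)^2 = 46656^2 = 2176782336
6^13 = 6 * 6^12 = 6 * 2176782336 = 13060694016
6^26 = (6^13)^2 = 13060694016^2 = 170581728179578208256
6^27 = 6 * 6^26 = 6 * 170581728179578208256 = 1023490369077469249536

Result: 1023490369077469249536
Multiplications needed: 7 (7 lines after 6^1)

6^27 = 1023490369077469249536. Using exponentiation by squaring, this requires 7 multiplications. The key idea: if the exponent is even, square the half-power; if odd, multiply by the base once.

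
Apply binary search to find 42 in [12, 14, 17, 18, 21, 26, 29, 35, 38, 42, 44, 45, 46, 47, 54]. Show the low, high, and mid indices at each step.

Binary search for 42 in [12, 14, 17, 18, 21, 26, 29, 35, 38, 42, 44, 45, 46, 47, 54]:

lo=0, hi=14, mid=7, arr[mid]=35 -> 35 < 42, search right half
lo=8, hi=14, mid=11, arr[mid]=45 -> 45 > 42, search left half
lo=8, hi=10, mid=9, arr[mid]=42 -> Found target at index 9!

Binary search finds 42 at index 9 after 3 comparisons. The search repeatedly halves the search space by comparing with the middle element.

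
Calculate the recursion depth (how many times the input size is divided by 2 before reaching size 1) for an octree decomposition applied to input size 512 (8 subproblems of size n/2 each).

For divide and conquer with division factor 2:

Problem sizes at each level:
Level 0: 512
Level 1: 256
Level 2: 128
Level 3: 64
Level 4: 32
Level 5: 16
Level 6: 8
Level 7: 4
Level 8: 2
Level 9: 1

The root is level 0 and the size-1 base case is level 9 (the tree spans levels 0 through 9, i.e. 10 levels counting the root), so the depth is the number of divisions: log_2(512) = 9

The recursion tree depth is log_2(512) = 9. At each level, the problem size is divided by 2, so it takes 9 divisions to reduce to a base case of size 1. The algorithm makes 8 recursive calls at each level.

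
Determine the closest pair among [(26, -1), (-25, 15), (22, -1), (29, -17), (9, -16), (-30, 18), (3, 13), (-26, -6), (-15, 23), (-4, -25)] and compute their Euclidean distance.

Computing all pairwise distances among 10 points:

d((26, -1), (-25, 15)) = 53.4509
d((26, -1), (22, -1)) = 4.0 <-- minimum
d((26, -1), (29, -17)) = 16.2788
d((26, -1), (9, -16)) = 22.6716
d((26, -1), (-30, 18)) = 59.1354
d((26, -1), (3, 13)) = 26.9258
d((26, -1), (-26, -6)) = 52.2398
d((26, -1), (-15, 23)) = 47.5079
d((26, -1), (-4, -25)) = 38.4187
d((-25, 15), (22, -1)) = 49.6488
d((-25, 15), (29, -17)) = 62.7694
d((-25, 15), (9, -16)) = 46.0109
d((-25, 15), (-30, 18)) = 5.831
d((-25, 15), (3, 13)) = 28.0713
d((-25, 15), (-26, -6)) = 21.0238
d((-25, 15), (-15, 23)) = 12.8062
d((-25, 15), (-4, -25)) = 45.1774
d((22, -1), (29, -17)) = 17.4642
d((22, -1), (9, -16)) = 19.8494
d((22, -1), (-30, 18)) = 55.3624
d((22, -1), (3, 13)) = 23.6008
d((22, -1), (-26, -6)) = 48.2597
d((22, -1), (-15, 23)) = 44.1022
d((22, -1), (-4, -25)) = 35.3836
d((29, -17), (9, -16)) = 20.025
d((29, -17), (-30, 18)) = 68.6003
d((29, -17), (3, 13)) = 39.6989
d((29, -17), (-26, -6)) = 56.0892
d((29, -17), (-15, 23)) = 59.4643
d((29, -17), (-4, -25)) = 33.9559
d((9, -16), (-30, 18)) = 51.7397
d((9, -16), (3, 13)) = 29.6142
d((9, -16), (-26, -6)) = 36.4005
d((9, -16), (-15, 23)) = 45.793
d((9, -16), (-4, -25)) = 15.8114
d((-30, 18), (3, 13)) = 33.3766
d((-30, 18), (-26, -6)) = 24.3311
d((-30, 18), (-15, 23)) = 15.8114
d((-30, 18), (-4, -25)) = 50.2494
d((3, 13), (-26, -6)) = 34.6699
d((3, 13), (-15, 23)) = 20.5913
d((3, 13), (-4, -25)) = 38.6394
d((-26, -6), (-15, 23)) = 31.0161
d((-26, -6), (-4, -25)) = 29.0689
d((-15, 23), (-4, -25)) = 49.2443

Closest pair: (26, -1) and (22, -1) with distance 4.0

The closest pair is (26, -1) and (22, -1) with Euclidean distance 4.0. For 10 points, brute-force pairwise comparison is shown above. For large n, the divide-and-conquer algorithm (sort by x, recurse on halves, check the dividing strip) achieves O(n log n).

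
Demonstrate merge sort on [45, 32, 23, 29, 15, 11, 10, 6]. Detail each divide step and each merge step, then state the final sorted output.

Merge sort trace:

Split: [45, 32, 23, 29, 15, 11, 10, 6] -> [45, 32, 23, 29] and [15, 11, 10, 6]
  Split: [45, 32, 23, 29] -> [45, 32] and [23, 29]
    Split: [45, 32] -> [45] and [32]
    Merge: [45] + [32] -> [32, 45]
    Split: [23, 29] -> [23] and [29]
    Merge: [23] + [29] -> [23, 29]
  Merge: [32, 45] + [23, 29] -> [23, 29, 32, 45]
  Split: [15, 11, 10, 6] -> [15, 11] and [10, 6]
    Split: [15, 11] -> [15] and [11]
    Merge: [15] + [11] -> [11, 15]
    Split: [10, 6] -> [10] and [6]
    Merge: [10] + [6] -> [6, 10]
  Merge: [11, 15] + [6, 10] -> [6, 10, 11, 15]
Merge: [23, 29, 32, 45] + [6, 10, 11, 15] -> [6, 10, 11, 15, 23, 29, 32, 45]

Final sorted array: [6, 10, 11, 15, 23, 29, 32, 45]

The merge sort proceeds by recursively splitting the array and merging sorted halves.
After all merges, the sorted array is [6, 10, 11, 15, 23, 29, 32, 45].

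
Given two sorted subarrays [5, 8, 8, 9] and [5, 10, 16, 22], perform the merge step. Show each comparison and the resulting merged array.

Merging process:

Compare 5 vs 5: take 5 from left. Merged: [5]
Compare 8 vs 5: take 5 from right. Merged: [5, 5]
Compare 8 vs 10: take 8 from left. Merged: [5, 5, 8]
Compare 8 vs 10: take 8 from left. Merged: [5, 5, 8, 8]
Compare 9 vs 10: take 9 from left. Merged: [5, 5, 8, 8, 9]
Append remaining from right: [10, 16, 22]. Merged: [5, 5, 8, 8, 9, 10, 16, 22]

Final merged array: [5, 5, 8, 8, 9, 10, 16, 22]
Total comparisons: 5

The merged array is [5, 5, 8, 8, 9, 10, 16, 22], requiring 5 comparisons. The merge step runs in O(n) time where n is the total number of elements.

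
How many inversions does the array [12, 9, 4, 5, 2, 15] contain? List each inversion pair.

Finding inversions in [12, 9, 4, 5, 2, 15]:

(0, 1): arr[0]=12 > arr[1]=9
(0, 2): arr[0]=12 > arr[2]=4
(0, 3): arr[0]=12 > arr[3]=5
(0, 4): arr[0]=12 > arr[4]=2
(1, 2): arr[1]=9 > arr[2]=4
(1, 3): arr[1]=9 > arr[3]=5
(1, 4): arr[1]=9 > arr[4]=2
(2, 4): arr[2]=4 > arr[4]=2
(3, 4): arr[3]=5 > arr[4]=2

Total inversions: 9

The array has 9 inversion(s): (0,1), (0,2), (0,3), (0,4), (1,2), (1,3), (1,4), (2,4), (3,4). Each pair (i,j) satisfies i < j and arr[i] > arr[j].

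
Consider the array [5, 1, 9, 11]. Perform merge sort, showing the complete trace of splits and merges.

Merge sort trace:

Split: [5, 1, 9, 11] -> [5, 1] and [9, 11]
  Split: [5, 1] -> [5] and [1]
  Merge: [5] + [1] -> [1, 5]
  Split: [9, 11] -> [9] and [11]
  Merge: [9] + [11] -> [9, 11]
Merge: [1, 5] + [9, 11] -> [1, 5, 9, 11]

Final sorted array: [1, 5, 9, 11]

The merge sort proceeds by recursively splitting the array and merging sorted halves.
After all merges, the sorted array is [1, 5, 9, 11].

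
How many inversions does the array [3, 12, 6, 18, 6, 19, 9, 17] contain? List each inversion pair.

Finding inversions in [3, 12, 6, 18, 6, 19, 9, 17]:

(1, 2): arr[1]=12 > arr[2]=6
(1, 4): arr[1]=12 > arr[4]=6
(1, 6): arr[1]=12 > arr[6]=9
(3, 4): arr[3]=18 > arr[4]=6
(3, 6): arr[3]=18 > arr[6]=9
(3, 7): arr[3]=18 > arr[7]=17
(5, 6): arr[5]=19 > arr[6]=9
(5, 7): arr[5]=19 > arr[7]=17

Total inversions: 8

The array has 8 inversion(s): (1,2), (1,4), (1,6), (3,4), (3,6), (3,7), (5,6), (5,7). Each pair (i,j) satisfies i < j and arr[i] > arr[j].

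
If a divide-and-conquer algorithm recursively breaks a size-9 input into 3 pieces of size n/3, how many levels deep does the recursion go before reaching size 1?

For divide and conquer with division factor 3:

Problem sizes at each level:
Level 0: 9
Level 1: 3
Level 2: 1

The root is level 0 and the size-1 base case is level 2 (the tree spans levels 0 through 2, i.e. 3 levels counting the root), so the depth is the number of divisions: log_3(9) = 2

The recursion tree depth is log_3(9) = 2. At each level, the problem size is divided by 3, so it takes 2 divisions to reduce to a base case of size 1. The algorithm makes 3 recursive calls at each level.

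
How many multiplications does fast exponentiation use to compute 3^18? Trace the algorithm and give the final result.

Computing 3^18 by squaring (build up from 3^1; each line after the first costs one multiplication):

3^1 = 3
3^2 = (3^1)^2 = 3^2 = 9
3^4 = (3^2)^2 = 9^2 = 81
3^8 = (3^4)^2 = 81^2 = 6561
3^9 = 3 * 3^8 = 3 * 6561 = 19683
3^18 = (3^9)^2 = 19683^2 = 387420489

Result: 387420489
Multiplications needed: 5 (5 lines after 3^1)

3^18 = 387420489. Using exponentiation by squaring, this requires 5 multiplications. The key idea: if the exponent is even, square the half-power; if odd, multiply by the base once.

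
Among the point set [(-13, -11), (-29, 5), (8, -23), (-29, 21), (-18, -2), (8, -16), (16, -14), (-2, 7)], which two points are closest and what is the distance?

Computing all pairwise distances among 8 points:

d((-13, -11), (-29, 5)) = 22.6274
d((-13, -11), (8, -23)) = 24.1868
d((-13, -11), (-29, 21)) = 35.7771
d((-13, -11), (-18, -2)) = 10.2956
d((-13, -11), (8, -16)) = 21.587
d((-13, -11), (16, -14)) = 29.1548
d((-13, -11), (-2, 7)) = 21.095
d((-29, 5), (8, -23)) = 46.4004
d((-29, 5), (-29, 21)) = 16.0
d((-29, 5), (-18, -2)) = 13.0384
d((-29, 5), (8, -16)) = 42.5441
d((-29, 5), (16, -14)) = 48.8467
d((-29, 5), (-2, 7)) = 27.074
d((8, -23), (-29, 21)) = 57.4891
d((8, -23), (-18, -2)) = 33.4215
d((8, -23), (8, -16)) = 7.0 <-- minimum
d((8, -23), (16, -14)) = 12.0416
d((8, -23), (-2, 7)) = 31.6228
d((-29, 21), (-18, -2)) = 25.4951
d((-29, 21), (8, -16)) = 52.3259
d((-29, 21), (16, -14)) = 57.0088
d((-29, 21), (-2, 7)) = 30.4138
d((-18, -2), (8, -16)) = 29.5296
d((-18, -2), (16, -14)) = 36.0555
d((-18, -2), (-2, 7)) = 18.3576
d((8, -16), (16, -14)) = 8.2462
d((8, -16), (-2, 7)) = 25.0799
d((16, -14), (-2, 7)) = 27.6586

Closest pair: (8, -23) and (8, -16) with distance 7.0

The closest pair is (8, -23) and (8, -16) with Euclidean distance 7.0. For 8 points, brute-force pairwise comparison is shown above. For large n, the divide-and-conquer algorithm (sort by x, recurse on halves, check the dividing strip) achieves O(n log n).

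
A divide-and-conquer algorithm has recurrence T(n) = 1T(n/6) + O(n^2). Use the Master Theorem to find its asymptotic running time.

Master Theorem for T(n) = 1T(n/6) + O(n^2):

a = 1, b = 6, c = 2
log_b(a) = log_6(1) = 0.0000

Case 3: c = 2 > log_6(1) = 0.0000
T(n) = O(n^2) = O(n^2)

For T(n) = 1T(n/6) + O(n^2): log_6(1) = 0.0000. This is Case 3 of the Master Theorem (c > log_b(a), work dominated by root), giving O(n^2).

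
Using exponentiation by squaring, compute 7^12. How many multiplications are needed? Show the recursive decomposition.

Computing 7^12 by squaring (build up from 7^1; each line after the first costs one multiplication):

7^1 = 7
7^2 = (7^1)^2 = 7^2 = 49
7^3 = 7 * 7^2 = 7 * 49 = 343
7^6 = (7^3)^2 = 343^2 = 117649
7^12 = (7^6)^2 = 117649^2 = 13841287201

Result: 13841287201
Multiplications needed: 4 (4 lines after 7^1)

7^12 = 13841287201. Using exponentiation by squaring, this requires 4 multiplications. The key idea: if the exponent is even, square the half-power; if odd, multiply by the base once.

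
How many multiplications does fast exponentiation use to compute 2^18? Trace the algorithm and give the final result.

Computing 2^18 by squaring (build up from 2^1; each line after the first costs one multiplication):

2^1 = 2
2^2 = (2^1)^2 = 2^2 = 4
2^4 = (2^2)^2 = 4^2 = 16
2^8 = (2^4)^2 = 16^2 = 256
2^9 = 2 * 2^8 = 2 * 256 = 512
2^18 = (2^9)^2 = 512^2 = 262144

Result: 262144
Multiplications needed: 5 (5 lines after 2^1)

2^18 = 262144. Using exponentiation by squaring, this requires 5 multiplications. The key idea: if the exponent is even, square the half-power; if odd, multiply by the base once.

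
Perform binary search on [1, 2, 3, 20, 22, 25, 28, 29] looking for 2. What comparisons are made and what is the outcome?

Binary search for 2 in [1, 2, 3, 20, 22, 25, 28, 29]:

lo=0, hi=7, mid=3, arr[mid]=20 -> 20 > 2, search left half
lo=0, hi=2, mid=1, arr[mid]=2 -> Found target at index 1!

Binary search finds 2 at index 1 after 2 comparisons. The search repeatedly halves the search space by comparing with the middle element.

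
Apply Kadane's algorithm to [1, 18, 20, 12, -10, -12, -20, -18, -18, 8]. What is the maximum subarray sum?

Using Kadane's algorithm on [1, 18, 20, 12, -10, -12, -20, -18, -18, 8]:

Scanning through the array:
Position 1 (value 18): max_ending_here = 19, max_so_far = 19
Position 2 (value 20): max_ending_here = 39, max_so_far = 39
Position 3 (value 12): max_ending_here = 51, max_so_far = 51
Position 4 (value -10): max_ending_here = 41, max_so_far = 51
Position 5 (value -12): max_ending_here = 29, max_so_far = 51
Position 6 (value -20): max_ending_here = 9, max_so_far = 51
Position 7 (value -18): max_ending_here = -9, max_so_far = 51
Position 8 (value -18): max_ending_here = -18, max_so_far = 51
Position 9 (value 8): max_ending_here = 8, max_so_far = 51

Maximum subarray: [1, 18, 20, 12]
Maximum sum: 51

The maximum subarray is [1, 18, 20, 12] with sum 51. This subarray runs from index 0 to index 3.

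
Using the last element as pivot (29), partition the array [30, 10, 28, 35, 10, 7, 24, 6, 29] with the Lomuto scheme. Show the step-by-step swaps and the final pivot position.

Lomuto partition with pivot = 29:

Initial array: [30, 10, 28, 35, 10, 7, 24, 6, 29]

arr[0]=30 > 29: no swap
arr[1]=10 <= 29: swap with position 0, array becomes [10, 30, 28, 35, 10, 7, 24, 6, 29]
arr[2]=28 <= 29: swap with position 1, array becomes [10, 28, 30, 35, 10, 7, 24, 6, 29]
arr[3]=35 > 29: no swap
arr[4]=10 <= 29: swap with position 2, array becomes [10, 28, 10, 35, 30, 7, 24, 6, 29]
arr[5]=7 <= 29: swap with position 3, array becomes [10, 28, 10, 7, 30, 35, 24, 6, 29]
arr[6]=24 <= 29: swap with position 4, array becomes [10, 28, 10, 7, 24, 35, 30, 6, 29]
arr[7]=6 <= 29: swap with position 5, array becomes [10, 28, 10, 7, 24, 6, 30, 35, 29]

Place pivot at position 6: [10, 28, 10, 7, 24, 6, 29, 35, 30]
Pivot position: 6

After partitioning with pivot 29, the array becomes [10, 28, 10, 7, 24, 6, 29, 35, 30]. The pivot is placed at index 6. All elements to the left of the pivot are <= 29, and all elements to the right are > 29.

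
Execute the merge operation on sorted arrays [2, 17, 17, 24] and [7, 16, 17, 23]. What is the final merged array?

Merging process:

Compare 2 vs 7: take 2 from left. Merged: [2]
Compare 17 vs 7: take 7 from right. Merged: [2, 7]
Compare 17 vs 16: take 16 from right. Merged: [2, 7, 16]
Compare 17 vs 17: take 17 from left. Merged: [2, 7, 16, 17]
Compare 17 vs 17: take 17 from left. Merged: [2, 7, 16, 17, 17]
Compare 24 vs 17: take 17 from right. Merged: [2, 7, 16, 17, 17, 17]
Compare 24 vs 23: take 23 from right. Merged: [2, 7, 16, 17, 17, 17, 23]
Append remaining from left: [24]. Merged: [2, 7, 16, 17, 17, 17, 23, 24]

Final merged array: [2, 7, 16, 17, 17, 17, 23, 24]
Total comparisons: 7

The merged array is [2, 7, 16, 17, 17, 17, 23, 24], requiring 7 comparisons. The merge step runs in O(n) time where n is the total number of elements.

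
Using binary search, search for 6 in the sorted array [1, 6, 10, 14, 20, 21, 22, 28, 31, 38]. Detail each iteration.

Binary search for 6 in [1, 6, 10, 14, 20, 21, 22, 28, 31, 38]:

lo=0, hi=9, mid=4, arr[mid]=20 -> 20 > 6, search left half
lo=0, hi=3, mid=1, arr[mid]=6 -> Found target at index 1!

Binary search finds 6 at index 1 after 2 comparisons. The search repeatedly halves the search space by comparing with the middle element.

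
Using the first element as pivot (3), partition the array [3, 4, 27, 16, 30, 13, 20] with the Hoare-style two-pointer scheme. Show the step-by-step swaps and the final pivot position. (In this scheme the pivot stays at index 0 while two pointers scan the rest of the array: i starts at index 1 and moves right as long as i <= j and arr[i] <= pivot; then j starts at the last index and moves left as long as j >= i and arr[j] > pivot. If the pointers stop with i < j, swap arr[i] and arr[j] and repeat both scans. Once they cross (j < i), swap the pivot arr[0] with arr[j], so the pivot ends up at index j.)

Hoare-style two-pointer partition with pivot = 3:

Initial array: [3, 4, 27, 16, 30, 13, 20]

Pointers start at i = 1, j = 6.
i ends at 1, j ends at 0: the pointers have crossed (j < i), so scanning stops.

j = 0, so swapping arr[0] with arr[j] leaves the pivot at position 0: [3, 4, 27, 16, 30, 13, 20]
Pivot position: 0

After partitioning with pivot 3, the array becomes [3, 4, 27, 16, 30, 13, 20]. The pivot is placed at index 0. All elements to the left of the pivot are <= 3, and all elements to the right are > 3.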